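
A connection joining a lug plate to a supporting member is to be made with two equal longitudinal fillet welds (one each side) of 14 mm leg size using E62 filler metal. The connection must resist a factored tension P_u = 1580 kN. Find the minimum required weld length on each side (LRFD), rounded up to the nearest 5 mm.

L = 290 mm on each side

E62XX → F_EXX = 620 MPa.
Throat t_e = 0.707 × 14 = 9.898 mm.
φr_n = 0.75 × 0.6 × 620 × 9.898 × 10⁻³ = 2.762 kN/mm.
L_req = P_u / φr_n = 1580 / 2.762 = 572.1 mm total.
Per side: 572.1 / 2 = 286.1 mm.
Round up → use L = 290 mm on each side.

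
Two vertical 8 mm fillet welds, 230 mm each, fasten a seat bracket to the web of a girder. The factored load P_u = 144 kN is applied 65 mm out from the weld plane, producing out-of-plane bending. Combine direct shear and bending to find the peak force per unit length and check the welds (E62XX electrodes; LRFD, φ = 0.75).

E62XX → F_EXX = 620 MPa.
L_w = 2 × 230 = 460 mm; section modulus (unit throat) S = 2 × L²/6 = 17630 mm².
Direct shear f_v = P/L_w = 144×10³/460 = 313 N/mm.
Moment M = P × e = 144×10³ × 65 = 9360000 N·mm; bending f_b = M/S = 530.8 N/mm.
f_max = √(f_v² + f_b²) = √(313² + 530.8²) = 616.2 N/mm.
φr_n = 0.75 × 0.6 × 620 × (0.707 × 8) = 1578 N/mm → adequate.

f_max ≈ 616 N/mm; adequate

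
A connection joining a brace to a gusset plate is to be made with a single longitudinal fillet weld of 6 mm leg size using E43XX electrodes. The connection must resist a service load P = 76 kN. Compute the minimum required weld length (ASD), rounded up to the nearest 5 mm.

L = 140 mm

E43XX → F_EXX = 430 MPa.
Throat t_e = 0.707 × 6 = 4.242 mm.
r_n/Ω = (0.6 × 430 × 4.242) / 2.0 = 547.2 N/mm = 0.5472 kN/mm.
L_req = P / (r_n/Ω) = 76 / 0.5472 = 138.9 mm total.
Round up → use L = 140 mm.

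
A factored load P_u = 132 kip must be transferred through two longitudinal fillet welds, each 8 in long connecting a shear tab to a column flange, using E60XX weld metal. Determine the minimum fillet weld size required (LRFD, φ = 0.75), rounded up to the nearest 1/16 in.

E60XX → F_EXX = 60 ksi.
Total weld length L = 16 in.
Required throat t_e = P_u / (φ × 0.6 F_EXX × L) = 132 / (0.75 × 0.6 × 60 × 16) = 0.3056 in.
Required leg w = t_e / 0.707 = 0.4322 in → use 7/16 in.

w = 7/16 in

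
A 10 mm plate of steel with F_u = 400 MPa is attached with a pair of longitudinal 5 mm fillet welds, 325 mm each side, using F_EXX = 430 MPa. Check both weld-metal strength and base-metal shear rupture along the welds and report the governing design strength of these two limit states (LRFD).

t_e = 0.707 × 5 = 3.535 mm; L = 650 mm.
Weld metal: φR_n = 0.75 × 0.6 × 430 × 3.535 × 650 × 10⁻³ = 444.6 kN.
Base metal (shear rupture): φR_n = 0.75 × 0.6 × 400 × 10 × 650 × 10⁻³ = 1170 kN.
Governing: weld metal.

φR_n ≈ 445 kN (weld metal governs)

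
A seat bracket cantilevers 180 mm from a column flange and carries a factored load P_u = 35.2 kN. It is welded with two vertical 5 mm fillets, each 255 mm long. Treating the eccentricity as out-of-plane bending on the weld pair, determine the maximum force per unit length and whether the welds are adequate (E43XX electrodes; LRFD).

E43XX → F_EXX = 430 MPa.
L_w = 2 × 255 = 510 mm; section modulus (unit throat) S = 2 × L²/6 = 21680 mm².
Direct shear f_v = P/L_w = 35.2×10³/510 = 69.02 N/mm.
Moment M = P × e = 35.2×10³ × 180 = 6336000 N·mm; bending f_b = M/S = 292.3 N/mm.
f_max = √(f_v² + f_b²) = √(69.02² + 292.3²) = 300.4 N/mm.
φr_n = 0.75 × 0.6 × 430 × (0.707 × 5) = 684 N/mm → adequate.

f_max ≈ 300 N/mm; adequate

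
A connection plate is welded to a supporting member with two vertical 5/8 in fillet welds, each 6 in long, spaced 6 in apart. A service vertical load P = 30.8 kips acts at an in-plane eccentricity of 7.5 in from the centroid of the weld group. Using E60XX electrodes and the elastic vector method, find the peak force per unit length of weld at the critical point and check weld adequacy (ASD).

f_max ≈ 8.81 kip/in; NOT adequate

E60XX → F_EXX = 60 ksi.
Total weld length L_w = 12 in. Treat welds as unit-width lines.
Polar moment about centroid: J = 2[d³/12 + d(b/2)²] = 2[6³/12 + 6×3²] = 144 in³.
Direct shear f_v = P/L_w = 30.8 / 12 = 2.567 kip/in (vertical).
Torsion M = P·e = 30.8 × 7.5 = 231 kip·in.
Critical point at (x, y) = (3, 3) from centroid. f_tx = M·y/J = 4.812 kip/in; f_ty = M·x/J = 4.812 kip/in.
Resultant f_max = √[f_tx² + (f_v + f_ty)²] = √[4.812² + (2.567 + 4.812)²] = 8.81 kip/in.
Capacity per unit length: r_n/Ω = (1/2.0) × 0.6 × 60 × (0.707 × 0.625) = 7.954 kip/in.
8.81 > 7.954 → NOT adequate.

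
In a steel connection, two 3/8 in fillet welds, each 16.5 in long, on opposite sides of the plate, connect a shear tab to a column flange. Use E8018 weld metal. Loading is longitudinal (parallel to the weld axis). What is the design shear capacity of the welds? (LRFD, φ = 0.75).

E80XX → F_EXX = 80 ksi.
Effective throat t_e = 0.707 × 0.375 = 0.2651 in.
Total length L = 33 in; A_we = 0.2651 × 33 = 8.749 in².
F_nw = 0.6 F_EXX = 0.6 × 80 = 48 ksi.
φR_n = 0.75 × 48 × 8.749 = 315 kips.

φR_n ≈ 315 kips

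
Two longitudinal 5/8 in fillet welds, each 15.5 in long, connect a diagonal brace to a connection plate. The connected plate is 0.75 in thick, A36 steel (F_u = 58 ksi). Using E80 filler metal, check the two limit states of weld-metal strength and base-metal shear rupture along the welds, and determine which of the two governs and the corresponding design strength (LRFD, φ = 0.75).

E80XX → F_EXX = 80 ksi.
t_e = 0.707 × 0.625 = 0.4419 in; L = 31 in.
Weld metal: φR_n = 0.75 × 0.6 × 80 × 0.4419 × 31 = 493.1 kip.
Base metal (shear rupture): φR_n = 0.75 × 0.6 × 58 × 0.75 × 31 = 606.8 kip.
Governing: weld metal.

φR_n ≈ 493 kip (weld metal governs)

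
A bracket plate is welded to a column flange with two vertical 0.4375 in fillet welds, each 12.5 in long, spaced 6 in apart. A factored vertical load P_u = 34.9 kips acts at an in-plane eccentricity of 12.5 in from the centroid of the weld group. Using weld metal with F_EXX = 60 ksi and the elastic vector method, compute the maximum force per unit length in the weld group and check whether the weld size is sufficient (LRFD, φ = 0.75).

f_max ≈ 6.23 kip/in; adequate

Total weld length L_w = 25 in. Treat welds as unit-width lines.
Polar moment about centroid: J = 2[d³/12 + d(b/2)²] = 2[12.5³/12 + 12.5×3²] = 550.5 in³.
Direct shear f_v = P/L_w = 34.9 / 25 = 1.396 kip/in (vertical).
Torsion M = P·e = 34.9 × 12.5 = 436.25 kip·in.
Critical point at (x, y) = (3, 6.25) from centroid. f_tx = M·y/J = 4.953 kip/in; f_ty = M·x/J = 2.377 kip/in.
Resultant f_max = √[f_tx² + (f_v + f_ty)²] = √[4.953² + (1.396 + 2.377)²] = 6.226 kip/in.
Capacity per unit length: φr_n = 0.75 × 0.6 × 60 × (0.707 × 0.4375) = 8.351 kip/in.
6.226 ≤ 8.351 → adequate.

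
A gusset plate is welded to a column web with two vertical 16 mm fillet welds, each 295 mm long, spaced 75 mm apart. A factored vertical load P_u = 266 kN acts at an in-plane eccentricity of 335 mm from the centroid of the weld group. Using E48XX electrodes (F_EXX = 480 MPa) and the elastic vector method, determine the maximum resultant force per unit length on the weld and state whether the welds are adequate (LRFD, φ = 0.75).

f_max ≈ 2800 N/mm; NOT adequate

Total weld length L_w = 590 mm. Treat welds as unit-width lines.
Polar moment about centroid: J = 2[d³/12 + d(b/2)²] = 2[295³/12 + 295×37.5²] = 5108000 mm³.
Direct shear f_v = P/L_w = 266×10³ / 590 = 450.8 N/mm (vertical).
Torsion M = P·e = 266×10³ × 335 = 89110000 N·mm.
Critical point at (x, y) = (37.5, 147.5) from centroid. f_tx = M·y/J = 2573 N/mm; f_ty = M·x/J = 654.1 N/mm.
Resultant f_max = √[f_tx² + (f_v + f_ty)²] = √[2573² + (450.8 + 654.1)²] = 2800 N/mm.
Capacity per unit length: φr_n = 0.75 × 0.6 × 480 × (0.707 × 16) = 2443 N/mm.
2800 > 2443 → NOT adequate.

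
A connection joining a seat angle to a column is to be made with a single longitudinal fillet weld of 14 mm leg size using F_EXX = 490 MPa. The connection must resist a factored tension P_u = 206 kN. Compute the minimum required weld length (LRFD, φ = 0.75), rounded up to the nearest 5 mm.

L = 95 mm

Throat t_e = 0.707 × 14 = 9.898 mm.
φr_n = 0.75 × 0.6 × 490 × 9.898 × 10⁻³ = 2.183 kN/mm.
L_req = P_u / φr_n = 206 / 2.183 = 94.39 mm total.
Round up → use L = 95 mm.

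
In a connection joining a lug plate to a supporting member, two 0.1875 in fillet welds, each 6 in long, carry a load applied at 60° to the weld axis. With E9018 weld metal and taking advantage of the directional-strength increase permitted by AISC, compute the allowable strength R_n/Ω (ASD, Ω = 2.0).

R_n/Ω ≈ 60.3 kips

E90XX → F_EXX = 90 ksi.
t_e = 0.707 × 0.1875 = 0.1326 in; A_we = 0.1326 × 12 = 1.591 in².
Directional factor: 1.0 + 0.5 sin^1.5(60°) = 1.403.
F_nw = 0.6 × 90 × 1.403 = 75.76 ksi.
R_n/Ω = (75.76 × 1.591) / 2.0 = 60.26 kips.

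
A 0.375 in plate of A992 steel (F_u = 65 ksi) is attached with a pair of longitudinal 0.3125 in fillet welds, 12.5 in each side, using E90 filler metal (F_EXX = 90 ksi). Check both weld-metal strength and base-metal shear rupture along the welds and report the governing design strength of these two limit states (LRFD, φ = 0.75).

t_e = 0.707 × 0.3125 = 0.2209 in; L = 25 in.
Weld metal: φR_n = 0.75 × 0.6 × 90 × 0.2209 × 25 = 223.7 kip.
Base metal (shear rupture): φR_n = 0.75 × 0.6 × 65 × 0.375 × 25 = 274.2 kip.
Governing: weld metal.

φR_n ≈ 224 kip (weld metal governs)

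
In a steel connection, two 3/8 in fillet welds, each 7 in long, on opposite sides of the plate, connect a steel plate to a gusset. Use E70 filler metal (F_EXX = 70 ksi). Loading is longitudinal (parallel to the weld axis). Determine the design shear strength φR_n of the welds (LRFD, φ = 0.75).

φR_n ≈ 117 kip

Effective throat t_e = 0.707 × 0.375 = 0.2651 in.
Total length L = 14 in; A_we = 0.2651 × 14 = 3.712 in².
F_nw = 0.6 F_EXX = 0.6 × 70 = 42 ksi.
φR_n = 0.75 × 42 × 3.712 = 116.9 kip.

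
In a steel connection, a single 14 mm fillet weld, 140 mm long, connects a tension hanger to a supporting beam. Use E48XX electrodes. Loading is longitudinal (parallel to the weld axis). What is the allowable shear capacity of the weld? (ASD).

E48XX → F_EXX = 480 MPa.
Effective throat t_e = 0.707 × 14 = 9.898 mm.
Total length L = 140 mm; A_we = 9.898 × 140 = 1386 mm².
F_nw = 0.6 F_EXX = 0.6 × 480 = 288 MPa.
R_n = 288 × 1386 × 10⁻³ = 399.1 kN; R_n/Ω = 399.1/2.0 = 199.5 kN.

R_n/Ω ≈ 200 kN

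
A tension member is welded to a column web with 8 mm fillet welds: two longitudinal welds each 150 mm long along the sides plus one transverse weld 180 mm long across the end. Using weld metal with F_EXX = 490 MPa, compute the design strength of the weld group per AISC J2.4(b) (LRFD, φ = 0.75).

t_e = 0.707 × 8 = 5.656 mm.
R_nwl = 0.6 × 490 × 5.656 × 300 × 10⁻³ = 498.9 kN (longitudinal, 2 welds).
R_nwt = 0.6 × 490 × 5.656 × 180 × 10⁻³ = 299.3 kN (transverse, base value).
(i) R_nwl + R_nwt = 798.2 kN; (ii) 0.85 R_nwl + 1.5 R_nwt = 873 kN.
R_n = max = 873 kN [governs: (ii)]; φR_n = 654.8 kN.

φR_n ≈ 655 kN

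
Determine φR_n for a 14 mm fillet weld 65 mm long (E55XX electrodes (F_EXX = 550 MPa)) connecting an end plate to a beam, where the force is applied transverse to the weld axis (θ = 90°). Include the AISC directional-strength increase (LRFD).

t_e = 0.707 × 14 = 9.898 mm; A_we = 9.898 × 65 = 643.4 mm².
Directional factor: 1.0 + 0.5 sin^1.5(90°) = 1.5.
F_nw = 0.6 × 550 × 1.5 = 495 MPa.
φR_n = 0.75 × 495 × 643.4 × 10⁻³ = 238.9 kN.

φR_n ≈ 239 kN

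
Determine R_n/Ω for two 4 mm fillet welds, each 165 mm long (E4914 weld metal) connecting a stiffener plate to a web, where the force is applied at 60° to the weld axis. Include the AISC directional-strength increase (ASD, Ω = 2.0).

R_n/Ω ≈ 192 kN

E49XX → F_EXX = 490 MPa.
t_e = 0.707 × 4 = 2.828 mm; A_we = 2.828 × 330 = 933.2 mm².
Directional factor: 1.0 + 0.5 sin^1.5(60°) = 1.403.
F_nw = 0.6 × 490 × 1.403 = 412.5 MPa.
R_n/Ω = (412.5 × 933.2) / 2.0 × 10⁻³ = 192.5 kN.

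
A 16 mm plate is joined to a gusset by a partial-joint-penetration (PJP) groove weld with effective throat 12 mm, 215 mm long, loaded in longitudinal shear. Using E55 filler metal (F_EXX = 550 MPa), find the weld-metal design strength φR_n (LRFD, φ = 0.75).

φR_n ≈ 639 kN

Effective throat (given) t_e = 12 mm.
A_we = 12 × 215 = 2580 mm².
F_nw = 0.6 F_EXX = 330 MPa.
φR_n = 0.75 × 330 × 2580 × 10⁻³ = 638.5 kN.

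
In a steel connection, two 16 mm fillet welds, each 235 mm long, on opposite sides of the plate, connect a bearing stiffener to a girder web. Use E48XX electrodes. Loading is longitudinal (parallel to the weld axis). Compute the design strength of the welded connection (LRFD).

φR_n ≈ 1150 kN

E48XX → F_EXX = 480 MPa.
Effective throat t_e = 0.707 × 16 = 11.31 mm.
Total length L = 470 mm; A_we = 11.31 × 470 = 5317 mm².
F_nw = 0.6 F_EXX = 0.6 × 480 = 288 MPa.
φR_n = 0.75 × 288 × 5317 × 10⁻³ = 1148 kN.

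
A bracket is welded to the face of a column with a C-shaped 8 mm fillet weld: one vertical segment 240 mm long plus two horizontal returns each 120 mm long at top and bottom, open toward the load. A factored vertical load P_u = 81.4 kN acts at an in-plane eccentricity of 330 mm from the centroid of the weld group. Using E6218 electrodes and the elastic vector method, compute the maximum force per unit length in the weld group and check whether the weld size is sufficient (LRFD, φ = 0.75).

E62XX → F_EXX = 620 MPa.
Total weld length L_w = 480 mm. Treat welds as unit-width lines.
Centroid: x̄ = 2×120×60 / 480 = 30 mm from the vertical weld.
Polar moment about centroid: J = I_x + I_y = [240³/12 + 2×120×120²] + [240×30² + 2(120³/12 + 120×30²)] = 5328000 mm³.
Direct shear f_v = P/L_w = 81.4×10³ / 480 = 169.6 N/mm (vertical).
Torsion M = P·e = 81.4×10³ × 330 = 26862000 N·mm.
Critical point at (x, y) = (90, 120) from centroid. f_tx = M·y/J = 605 N/mm; f_ty = M·x/J = 453.8 N/mm.
Resultant f_max = √[f_tx² + (f_v + f_ty)²] = √[605² + (169.6 + 453.8)²] = 868.7 N/mm.
Capacity per unit length: φr_n = 0.75 × 0.6 × 620 × (0.707 × 8) = 1578 N/mm.
868.7 ≤ 1578 → adequate.

f_max ≈ 869 N/mm; adequate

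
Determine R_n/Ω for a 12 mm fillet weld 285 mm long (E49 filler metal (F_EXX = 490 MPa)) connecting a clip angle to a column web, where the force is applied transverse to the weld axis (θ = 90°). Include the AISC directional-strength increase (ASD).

t_e = 0.707 × 12 = 8.484 mm; A_we = 8.484 × 285 = 2418 mm².
Directional factor: 1.0 + 0.5 sin^1.5(90°) = 1.5.
F_nw = 0.6 × 490 × 1.5 = 441 MPa.
R_n/Ω = (441 × 2418) / 2.0 × 10⁻³ = 533.2 kN.

R_n/Ω ≈ 533 kN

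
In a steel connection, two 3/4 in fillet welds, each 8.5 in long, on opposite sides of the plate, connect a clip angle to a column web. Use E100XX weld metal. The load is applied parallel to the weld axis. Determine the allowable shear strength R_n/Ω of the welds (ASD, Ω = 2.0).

R_n/Ω ≈ 270 kips

E100XX → F_EXX = 100 ksi.
Effective throat t_e = 0.707 × 0.75 = 0.5302 in.
Total length L = 17 in; A_we = 0.5302 × 17 = 9.014 in².
F_nw = 0.6 F_EXX = 0.6 × 100 = 60 ksi.
R_n = 60 × 9.014 = 540.9 kips; R_n/Ω = 540.9/2.0 = 270.4 kips.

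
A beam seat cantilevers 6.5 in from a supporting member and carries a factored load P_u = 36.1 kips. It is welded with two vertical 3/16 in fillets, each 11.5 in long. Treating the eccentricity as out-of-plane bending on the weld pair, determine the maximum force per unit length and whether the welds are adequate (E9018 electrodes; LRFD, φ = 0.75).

f_max ≈ 5.55 kip/in; NOT adequate

E90XX → F_EXX = 90 ksi.
L_w = 2 × 11.5 = 23 in; section modulus (unit throat) S = 2 × L²/6 = 44.08 in².
Direct shear f_v = P/L_w = 36.1/23 = 1.57 kip/in.
Moment M = P × e = 36.1 × 6.5 = 234.65 kip·in; bending f_b = M/S = 5.323 kip/in.
f_max = √(f_v² + f_b²) = √(1.57² + 5.323²) = 5.549 kip/in.
φr_n = 0.75 × 0.6 × 90 × (0.707 × 0.1875) = 5.369 kip/in → NOT adequate.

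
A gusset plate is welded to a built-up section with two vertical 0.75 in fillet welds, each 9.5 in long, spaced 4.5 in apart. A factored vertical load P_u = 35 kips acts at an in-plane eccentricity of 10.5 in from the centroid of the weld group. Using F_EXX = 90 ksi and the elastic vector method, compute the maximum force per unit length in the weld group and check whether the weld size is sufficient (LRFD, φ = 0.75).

Total weld length L_w = 19 in. Treat welds as unit-width lines.
Polar moment about centroid: J = 2[d³/12 + d(b/2)²] = 2[9.5³/12 + 9.5×2.25²] = 239.1 in³.
Direct shear f_v = P/L_w = 35 / 19 = 1.842 kip/in (vertical).
Torsion M = P·e = 35 × 10.5 = 367.5 kip·in.
Critical point at (x, y) = (2.25, 4.75) from centroid. f_tx = M·y/J = 7.301 kip/in; f_ty = M·x/J = 3.459 kip/in.
Resultant f_max = √[f_tx² + (f_v + f_ty)²] = √[7.301² + (1.842 + 3.459)²] = 9.023 kip/in.
Capacity per unit length: φr_n = 0.75 × 0.6 × 90 × (0.707 × 0.75) = 21.48 kip/in.
9.023 ≤ 21.48 → adequate.

f_max ≈ 9.02 kip/in; adequate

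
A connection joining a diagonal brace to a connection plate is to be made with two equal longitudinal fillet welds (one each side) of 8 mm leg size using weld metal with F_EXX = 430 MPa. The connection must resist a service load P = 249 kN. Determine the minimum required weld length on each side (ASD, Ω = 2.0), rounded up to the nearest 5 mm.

Throat t_e = 0.707 × 8 = 5.656 mm.
r_n/Ω = (0.6 × 430 × 5.656) / 2.0 = 729.6 N/mm = 0.7296 kN/mm.
L_req = P / (r_n/Ω) = 249 / 0.7296 = 341.3 mm total.
Per side: 341.3 / 2 = 170.6 mm.
Round up → use L = 175 mm on each side.

L = 175 mm on each side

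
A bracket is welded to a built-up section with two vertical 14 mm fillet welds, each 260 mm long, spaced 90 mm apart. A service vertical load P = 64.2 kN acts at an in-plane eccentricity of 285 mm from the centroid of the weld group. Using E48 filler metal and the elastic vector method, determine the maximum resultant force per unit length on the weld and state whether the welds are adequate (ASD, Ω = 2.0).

E48XX → F_EXX = 480 MPa.
Total weld length L_w = 520 mm. Treat welds as unit-width lines.
Polar moment about centroid: J = 2[d³/12 + d(b/2)²] = 2[260³/12 + 260×45²] = 3982000 mm³.
Direct shear f_v = P/L_w = 64.2×10³ / 520 = 123.5 N/mm (vertical).
Torsion M = P·e = 64.2×10³ × 285 = 18297000 N·mm.
Critical point at (x, y) = (45, 130) from centroid. f_tx = M·y/J = 597.3 N/mm; f_ty = M·x/J = 206.8 N/mm.
Resultant f_max = √[f_tx² + (f_v + f_ty)²] = √[597.3² + (123.5 + 206.8)²] = 682.5 N/mm.
Capacity per unit length: r_n/Ω = (1/2.0) × 0.6 × 480 × (0.707 × 14) = 1425 N/mm.
682.5 ≤ 1425 → adequate.

f_max ≈ 682 N/mm; adequate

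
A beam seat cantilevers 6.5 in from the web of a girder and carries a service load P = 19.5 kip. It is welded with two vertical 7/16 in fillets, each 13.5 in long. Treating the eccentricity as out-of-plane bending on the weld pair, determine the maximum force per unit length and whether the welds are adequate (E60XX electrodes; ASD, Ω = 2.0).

E60XX → F_EXX = 60 ksi.
L_w = 2 × 13.5 = 27 in; section modulus (unit throat) S = 2 × L²/6 = 60.75 in².
Direct shear f_v = P/L_w = 19.5/27 = 0.7222 kip/in.
Moment M = P × e = 19.5 × 6.5 = 126.75 kip·in; bending f_b = M/S = 2.086 kip/in.
f_max = √(f_v² + f_b²) = √(0.7222² + 2.086²) = 2.208 kip/in.
r_n/Ω = (1/2.0) × 0.6 × 60 × (0.707 × 0.4375) = 5.568 kip/in → adequate.

f_max ≈ 2.21 kip/in; adequate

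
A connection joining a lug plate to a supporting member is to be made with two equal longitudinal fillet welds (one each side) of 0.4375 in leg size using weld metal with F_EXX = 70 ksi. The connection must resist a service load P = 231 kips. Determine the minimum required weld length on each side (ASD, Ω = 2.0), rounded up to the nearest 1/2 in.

L = 18 in on each side

Throat t_e = 0.707 × 0.4375 = 0.3093 in.
r_n/Ω = (0.6 × 70 × 0.3093) / 2.0 = 6.496 kip/in.
L_req = P / (r_n/Ω) = 231 / 6.496 = 35.56 in total.
Per side: 35.56 / 2 = 17.78 in.
Round up → use L = 18 in on each side.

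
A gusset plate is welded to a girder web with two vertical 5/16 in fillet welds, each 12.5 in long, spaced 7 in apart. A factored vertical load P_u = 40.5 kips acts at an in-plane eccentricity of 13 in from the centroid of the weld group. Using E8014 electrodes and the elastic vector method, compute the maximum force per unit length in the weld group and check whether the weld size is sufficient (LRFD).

f_max ≈ 6.91 kip/in; adequate

E80XX → F_EXX = 80 ksi.
Total weld length L_w = 25 in. Treat welds as unit-width lines.
Polar moment about centroid: J = 2[d³/12 + d(b/2)²] = 2[12.5³/12 + 12.5×3.5²] = 631.8 in³.
Direct shear f_v = P/L_w = 40.5 / 25 = 1.62 kip/in (vertical).
Torsion M = P·e = 40.5 × 13 = 526.5 kip·in.
Critical point at (x, y) = (3.5, 6.25) from centroid. f_tx = M·y/J = 5.209 kip/in; f_ty = M·x/J = 2.917 kip/in.
Resultant f_max = √[f_tx² + (f_v + f_ty)²] = √[5.209² + (1.62 + 2.917)²] = 6.907 kip/in.
Capacity per unit length: φr_n = 0.75 × 0.6 × 80 × (0.707 × 0.3125) = 7.954 kip/in.
6.907 ≤ 7.954 → adequate.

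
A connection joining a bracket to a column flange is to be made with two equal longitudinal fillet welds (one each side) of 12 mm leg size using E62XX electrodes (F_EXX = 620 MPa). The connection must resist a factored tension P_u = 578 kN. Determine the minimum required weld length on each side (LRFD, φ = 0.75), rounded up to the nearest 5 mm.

Throat t_e = 0.707 × 12 = 8.484 mm.
φr_n = 0.75 × 0.6 × 620 × 8.484 × 10⁻³ = 2.367 kN/mm.
L_req = P_u / φr_n = 578 / 2.367 = 244.2 mm total.
Per side: 244.2 / 2 = 122.1 mm.
Round up → use L = 125 mm on each side.

L = 125 mm on each side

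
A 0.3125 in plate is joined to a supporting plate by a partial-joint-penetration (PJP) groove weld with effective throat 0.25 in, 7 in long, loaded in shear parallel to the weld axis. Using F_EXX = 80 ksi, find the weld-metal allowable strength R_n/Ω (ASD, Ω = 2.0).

Effective throat (given) t_e = 0.25 in.
A_we = 0.25 × 7 = 1.75 in².
F_nw = 0.6 F_EXX = 48 ksi.
R_n/Ω = (48 × 1.75) / 2.0 = 42 kip.

R_n/Ω ≈ 42 kip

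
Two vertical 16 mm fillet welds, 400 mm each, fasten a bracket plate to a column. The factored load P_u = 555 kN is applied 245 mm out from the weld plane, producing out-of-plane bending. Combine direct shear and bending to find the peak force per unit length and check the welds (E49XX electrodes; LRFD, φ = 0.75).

E49XX → F_EXX = 490 MPa.
L_w = 2 × 400 = 800 mm; section modulus (unit throat) S = 2 × L²/6 = 53330 mm².
Direct shear f_v = P/L_w = 555×10³/800 = 693.8 N/mm.
Moment M = P × e = 555×10³ × 245 = 135980000 N·mm; bending f_b = M/S = 2550 N/mm.
f_max = √(f_v² + f_b²) = √(693.8² + 2550²) = 2642 N/mm.
φr_n = 0.75 × 0.6 × 490 × (0.707 × 16) = 2494 N/mm → NOT adequate.

f_max ≈ 2640 N/mm; NOT adequate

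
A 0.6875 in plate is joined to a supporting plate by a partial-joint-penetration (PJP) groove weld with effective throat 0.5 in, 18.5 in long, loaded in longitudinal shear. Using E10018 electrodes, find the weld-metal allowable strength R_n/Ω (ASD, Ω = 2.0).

R_n/Ω ≈ 278 kip

E100XX → F_EXX = 100 ksi.
Effective throat (given) t_e = 0.5 in.
A_we = 0.5 × 18.5 = 9.25 in².
F_nw = 0.6 F_EXX = 60 ksi.
R_n/Ω = (60 × 9.25) / 2.0 = 277.5 kip.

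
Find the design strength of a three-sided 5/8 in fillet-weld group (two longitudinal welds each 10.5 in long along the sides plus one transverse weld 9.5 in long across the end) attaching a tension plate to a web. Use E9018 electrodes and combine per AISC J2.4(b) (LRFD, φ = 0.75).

E90XX → F_EXX = 90 ksi.
t_e = 0.707 × 0.625 = 0.4419 in.
R_nwl = 0.6 × 90 × 0.4419 × 21 = 501.1 kips (longitudinal, 2 welds).
R_nwt = 0.6 × 90 × 0.4419 × 9.5 = 226.7 kips (transverse, base value).
(i) R_nwl + R_nwt = 727.8 kips; (ii) 0.85 R_nwl + 1.5 R_nwt = 765.9 kips.
R_n = max = 765.9 kips [governs: (ii)]; φR_n = 574.5 kips.

φR_n ≈ 574 kips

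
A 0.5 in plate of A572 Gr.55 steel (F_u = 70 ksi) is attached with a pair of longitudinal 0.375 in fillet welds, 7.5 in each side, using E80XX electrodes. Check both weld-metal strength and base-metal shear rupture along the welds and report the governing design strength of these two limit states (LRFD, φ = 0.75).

φR_n ≈ 143 kips (weld metal governs)

E80XX → F_EXX = 80 ksi.
t_e = 0.707 × 0.375 = 0.2651 in; L = 15 in.
Weld metal: φR_n = 0.75 × 0.6 × 80 × 0.2651 × 15 = 143.2 kips.
Base metal (shear rupture): φR_n = 0.75 × 0.6 × 70 × 0.5 × 15 = 236.2 kips.
Governing: weld metal.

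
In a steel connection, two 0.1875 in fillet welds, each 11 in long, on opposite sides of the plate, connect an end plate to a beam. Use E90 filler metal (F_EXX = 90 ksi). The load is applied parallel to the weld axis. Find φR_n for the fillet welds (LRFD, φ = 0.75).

φR_n ≈ 118 kip

Effective throat t_e = 0.707 × 0.1875 = 0.1326 in.
Total length L = 22 in; A_we = 0.1326 × 22 = 2.916 in².
F_nw = 0.6 F_EXX = 0.6 × 90 = 54 ksi.
φR_n = 0.75 × 54 × 2.916 = 118.1 kip.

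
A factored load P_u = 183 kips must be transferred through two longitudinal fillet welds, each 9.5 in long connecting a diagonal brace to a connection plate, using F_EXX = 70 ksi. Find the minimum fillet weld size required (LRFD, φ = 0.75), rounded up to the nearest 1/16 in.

w = 7/16 in

Total weld length L = 19 in.
Required throat t_e = P_u / (φ × 0.6 F_EXX × L) = 183 / (0.75 × 0.6 × 70 × 19) = 0.3058 in.
Required leg w = t_e / 0.707 = 0.4325 in → use 7/16 in.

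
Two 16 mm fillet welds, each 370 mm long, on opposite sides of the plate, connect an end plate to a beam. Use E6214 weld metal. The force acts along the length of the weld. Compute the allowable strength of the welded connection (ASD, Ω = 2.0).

E62XX → F_EXX = 620 MPa.
Effective throat t_e = 0.707 × 16 = 11.31 mm.
Total length L = 740 mm; A_we = 11.31 × 740 = 8371 mm².
F_nw = 0.6 F_EXX = 0.6 × 620 = 372 MPa.
R_n = 372 × 8371 × 10⁻³ = 3114 kN; R_n/Ω = 3114/2.0 = 1557 kN.

R_n/Ω ≈ 1560 kN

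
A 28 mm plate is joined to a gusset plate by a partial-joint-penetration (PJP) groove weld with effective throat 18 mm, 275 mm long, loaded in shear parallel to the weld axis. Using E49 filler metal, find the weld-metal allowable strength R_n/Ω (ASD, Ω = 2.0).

R_n/Ω ≈ 728 kN

E49XX → F_EXX = 490 MPa.
Effective throat (given) t_e = 18 mm.
A_we = 18 × 275 = 4950 mm².
F_nw = 0.6 F_EXX = 294 MPa.
R_n/Ω = (294 × 4950) / 2.0 × 10⁻³ = 727.6 kN.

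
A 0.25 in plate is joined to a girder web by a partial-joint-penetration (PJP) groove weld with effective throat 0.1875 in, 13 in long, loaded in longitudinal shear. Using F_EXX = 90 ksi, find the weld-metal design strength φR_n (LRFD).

φR_n ≈ 98.7 kips

Effective throat (given) t_e = 0.1875 in.
A_we = 0.1875 × 13 = 2.438 in².
F_nw = 0.6 F_EXX = 54 ksi.
φR_n = 0.75 × 54 × 2.438 = 98.72 kips.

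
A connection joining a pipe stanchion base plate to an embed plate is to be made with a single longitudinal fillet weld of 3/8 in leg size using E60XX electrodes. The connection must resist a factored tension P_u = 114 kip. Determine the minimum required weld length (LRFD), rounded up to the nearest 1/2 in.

E60XX → F_EXX = 60 ksi.
Throat t_e = 0.707 × 0.375 = 0.2651 in.
φr_n = 0.75 × 0.6 × 60 × 0.2651 = 7.158 kip/in.
L_req = P_u / φr_n = 114 / 7.158 = 15.93 in total.
Round up → use L = 16 in.

L = 16 in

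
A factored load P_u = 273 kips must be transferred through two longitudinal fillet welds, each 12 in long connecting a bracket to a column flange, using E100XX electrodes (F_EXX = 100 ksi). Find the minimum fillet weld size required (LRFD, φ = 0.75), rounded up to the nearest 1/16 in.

w = 3/8 in

Total weld length L = 24 in.
Required throat t_e = P_u / (φ × 0.6 F_EXX × L) = 273 / (0.75 × 0.6 × 100 × 24) = 0.2528 in.
Required leg w = t_e / 0.707 = 0.3575 in → use 3/8 in.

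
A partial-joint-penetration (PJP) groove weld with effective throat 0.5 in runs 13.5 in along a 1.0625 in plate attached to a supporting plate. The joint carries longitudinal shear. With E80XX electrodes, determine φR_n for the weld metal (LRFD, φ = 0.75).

φR_n ≈ 243 kips

E80XX → F_EXX = 80 ksi.
Effective throat (given) t_e = 0.5 in.
A_we = 0.5 × 13.5 = 6.75 in².
F_nw = 0.6 F_EXX = 48 ksi.
φR_n = 0.75 × 48 × 6.75 = 243 kips.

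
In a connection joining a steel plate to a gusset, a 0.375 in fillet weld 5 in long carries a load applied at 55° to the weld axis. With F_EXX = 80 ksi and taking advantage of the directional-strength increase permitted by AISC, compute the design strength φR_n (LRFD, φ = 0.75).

t_e = 0.707 × 0.375 = 0.2651 in; A_we = 0.2651 × 5 = 1.326 in².
Directional factor: 1.0 + 0.5 sin^1.5(55°) = 1.371.
F_nw = 0.6 × 80 × 1.371 = 65.79 ksi.
φR_n = 0.75 × 65.79 × 1.326 = 65.41 kips.

φR_n ≈ 65.4 kips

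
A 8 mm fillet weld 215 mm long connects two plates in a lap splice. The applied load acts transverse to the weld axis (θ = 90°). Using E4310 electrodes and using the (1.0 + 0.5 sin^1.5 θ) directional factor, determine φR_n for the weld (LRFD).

φR_n ≈ 353 kN

E43XX → F_EXX = 430 MPa.
t_e = 0.707 × 8 = 5.656 mm; A_we = 5.656 × 215 = 1216 mm².
Directional factor: 1.0 + 0.5 sin^1.5(90°) = 1.5.
F_nw = 0.6 × 430 × 1.5 = 387 MPa.
φR_n = 0.75 × 387 × 1216 × 10⁻³ = 353 kN.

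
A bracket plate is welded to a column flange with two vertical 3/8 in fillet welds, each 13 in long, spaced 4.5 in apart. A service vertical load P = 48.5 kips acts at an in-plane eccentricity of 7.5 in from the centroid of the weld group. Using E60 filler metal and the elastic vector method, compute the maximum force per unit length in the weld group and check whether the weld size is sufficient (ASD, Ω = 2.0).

f_max ≈ 5.91 kip/in; NOT adequate

E60XX → F_EXX = 60 ksi.
Total weld length L_w = 26 in. Treat welds as unit-width lines.
Polar moment about centroid: J = 2[d³/12 + d(b/2)²] = 2[13³/12 + 13×2.25²] = 497.8 in³.
Direct shear f_v = P/L_w = 48.5 / 26 = 1.865 kip/in (vertical).
Torsion M = P·e = 48.5 × 7.5 = 363.75 kip·in.
Critical point at (x, y) = (2.25, 6.5) from centroid. f_tx = M·y/J = 4.75 kip/in; f_ty = M·x/J = 1.644 kip/in.
Resultant f_max = √[f_tx² + (f_v + f_ty)²] = √[4.75² + (1.865 + 1.644)²] = 5.906 kip/in.
Capacity per unit length: r_n/Ω = (1/2.0) × 0.6 × 60 × (0.707 × 0.375) = 4.772 kip/in.
5.906 > 4.772 → NOT adequate.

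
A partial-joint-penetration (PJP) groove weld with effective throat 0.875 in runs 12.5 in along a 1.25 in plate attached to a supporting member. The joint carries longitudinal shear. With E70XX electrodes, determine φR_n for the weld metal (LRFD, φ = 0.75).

φR_n ≈ 345 kips

E70XX → F_EXX = 70 ksi.
Effective throat (given) t_e = 0.875 in.
A_we = 0.875 × 12.5 = 10.94 in².
F_nw = 0.6 F_EXX = 42 ksi.
φR_n = 0.75 × 42 × 10.94 = 344.5 kips.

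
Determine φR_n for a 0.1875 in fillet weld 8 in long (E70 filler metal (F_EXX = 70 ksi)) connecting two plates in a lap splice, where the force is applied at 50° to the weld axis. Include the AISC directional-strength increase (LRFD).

φR_n ≈ 44.6 kip

t_e = 0.707 × 0.1875 = 0.1326 in; A_we = 0.1326 × 8 = 1.06 in².
Directional factor: 1.0 + 0.5 sin^1.5(50°) = 1.335.
F_nw = 0.6 × 70 × 1.335 = 56.08 ksi.
φR_n = 0.75 × 56.08 × 1.06 = 44.6 kip.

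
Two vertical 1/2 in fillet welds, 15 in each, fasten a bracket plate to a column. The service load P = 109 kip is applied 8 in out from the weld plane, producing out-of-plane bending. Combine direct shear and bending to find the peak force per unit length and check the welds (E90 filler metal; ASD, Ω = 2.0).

E90XX → F_EXX = 90 ksi.
L_w = 2 × 15 = 30 in; section modulus (unit throat) S = 2 × L²/6 = 75 in².
Direct shear f_v = P/L_w = 109/30 = 3.633 kip/in.
Moment M = P × e = 109 × 8 = 872 kip·in; bending f_b = M/S = 11.63 kip/in.
f_max = √(f_v² + f_b²) = √(3.633² + 11.63²) = 12.18 kip/in.
r_n/Ω = (1/2.0) × 0.6 × 90 × (0.707 × 0.5) = 9.544 kip/in → NOT adequate.

f_max ≈ 12.2 kip/in; NOT adequate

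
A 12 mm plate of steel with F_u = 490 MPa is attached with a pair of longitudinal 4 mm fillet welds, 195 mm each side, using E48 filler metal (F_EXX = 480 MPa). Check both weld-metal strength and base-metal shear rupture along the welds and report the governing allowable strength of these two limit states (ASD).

t_e = 0.707 × 4 = 2.828 mm; L = 390 mm.
Weld metal: R_n/Ω = (1/2.0) × 0.6 × 480 × 2.828 × 390 × 10⁻³ = 158.8 kN.
Base metal (shear rupture): R_n/Ω = (1/2.0) × 0.6 × 490 × 12 × 390 × 10⁻³ = 688 kN.
Governing: weld metal.

R_n/Ω ≈ 159 kN (weld metal governs)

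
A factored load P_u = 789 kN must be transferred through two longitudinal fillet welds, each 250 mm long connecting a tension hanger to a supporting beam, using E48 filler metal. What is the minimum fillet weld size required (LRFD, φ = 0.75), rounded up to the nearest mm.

w = 11 mm

E48XX → F_EXX = 480 MPa.
Total weld length L = 500 mm.
Required throat t_e = P_u / (φ × 0.6 F_EXX × L) = 789 / (0.75 × 0.6 × 480 × 500 × 10⁻³) = 7.306 mm.
Required leg w = t_e / 0.707 = 10.33 mm → use 11 mm.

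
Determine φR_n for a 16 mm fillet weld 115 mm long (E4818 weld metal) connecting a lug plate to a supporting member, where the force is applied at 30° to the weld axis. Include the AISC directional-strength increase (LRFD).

φR_n ≈ 331 kN

E48XX → F_EXX = 480 MPa.
t_e = 0.707 × 16 = 11.31 mm; A_we = 11.31 × 115 = 1301 mm².
Directional factor: 1.0 + 0.5 sin^1.5(30°) = 1.177.
F_nw = 0.6 × 480 × 1.177 = 338.9 MPa.
φR_n = 0.75 × 338.9 × 1301 × 10⁻³ = 330.7 kN.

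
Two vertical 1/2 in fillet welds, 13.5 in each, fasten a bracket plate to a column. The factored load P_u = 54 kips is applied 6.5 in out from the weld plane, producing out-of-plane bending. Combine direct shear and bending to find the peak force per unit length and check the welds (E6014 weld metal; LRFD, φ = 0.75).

f_max ≈ 6.11 kip/in; adequate

E60XX → F_EXX = 60 ksi.
L_w = 2 × 13.5 = 27 in; section modulus (unit throat) S = 2 × L²/6 = 60.75 in².
Direct shear f_v = P/L_w = 54/27 = 2 kip/in.
Moment M = P × e = 54 × 6.5 = 351 kip·in; bending f_b = M/S = 5.778 kip/in.
f_max = √(f_v² + f_b²) = √(2² + 5.778²) = 6.114 kip/in.
φr_n = 0.75 × 0.6 × 60 × (0.707 × 0.5) = 9.544 kip/in → adequate.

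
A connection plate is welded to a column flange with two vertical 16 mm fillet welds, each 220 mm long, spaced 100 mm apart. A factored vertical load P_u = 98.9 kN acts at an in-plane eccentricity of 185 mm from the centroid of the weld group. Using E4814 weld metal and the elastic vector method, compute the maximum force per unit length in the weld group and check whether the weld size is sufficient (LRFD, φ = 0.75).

E48XX → F_EXX = 480 MPa.
Total weld length L_w = 440 mm. Treat welds as unit-width lines.
Polar moment about centroid: J = 2[d³/12 + d(b/2)²] = 2[220³/12 + 220×50²] = 2875000 mm³.
Direct shear f_v = P/L_w = 98.9×10³ / 440 = 224.8 N/mm (vertical).
Torsion M = P·e = 98.9×10³ × 185 = 18296000 N·mm.
Critical point at (x, y) = (50, 110) from centroid. f_tx = M·y/J = 700.1 N/mm; f_ty = M·x/J = 318.2 N/mm.
Resultant f_max = √[f_tx² + (f_v + f_ty)²] = √[700.1² + (224.8 + 318.2)²] = 886 N/mm.
Capacity per unit length: φr_n = 0.75 × 0.6 × 480 × (0.707 × 16) = 2443 N/mm.
886 ≤ 2443 → adequate.

f_max ≈ 886 N/mm; adequate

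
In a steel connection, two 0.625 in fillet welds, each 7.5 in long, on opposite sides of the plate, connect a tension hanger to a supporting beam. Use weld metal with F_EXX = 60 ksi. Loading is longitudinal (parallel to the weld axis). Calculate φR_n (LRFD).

φR_n ≈ 179 kip

Effective throat t_e = 0.707 × 0.625 = 0.4419 in.
Total length L = 15 in; A_we = 0.4419 × 15 = 6.628 in².
F_nw = 0.6 F_EXX = 0.6 × 60 = 36 ksi.
φR_n = 0.75 × 36 × 6.628 = 179 kip.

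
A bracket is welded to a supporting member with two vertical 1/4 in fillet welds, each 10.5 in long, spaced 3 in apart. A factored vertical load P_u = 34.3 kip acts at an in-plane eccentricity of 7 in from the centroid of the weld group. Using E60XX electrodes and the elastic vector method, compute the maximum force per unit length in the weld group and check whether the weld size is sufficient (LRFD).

f_max ≈ 6.11 kip/in; NOT adequate

E60XX → F_EXX = 60 ksi.
Total weld length L_w = 21 in. Treat welds as unit-width lines.
Polar moment about centroid: J = 2[d³/12 + d(b/2)²] = 2[10.5³/12 + 10.5×1.5²] = 240.2 in³.
Direct shear f_v = P/L_w = 34.3 / 21 = 1.633 kip/in (vertical).
Torsion M = P·e = 34.3 × 7 = 240.1 kip·in.
Critical point at (x, y) = (1.5, 5.25) from centroid. f_tx = M·y/J = 5.248 kip/in; f_ty = M·x/J = 1.499 kip/in.
Resultant f_max = √[f_tx² + (f_v + f_ty)²] = √[5.248² + (1.633 + 1.499)²] = 6.112 kip/in.
Capacity per unit length: φr_n = 0.75 × 0.6 × 60 × (0.707 × 0.25) = 4.772 kip/in.
6.112 > 4.772 → NOT adequate.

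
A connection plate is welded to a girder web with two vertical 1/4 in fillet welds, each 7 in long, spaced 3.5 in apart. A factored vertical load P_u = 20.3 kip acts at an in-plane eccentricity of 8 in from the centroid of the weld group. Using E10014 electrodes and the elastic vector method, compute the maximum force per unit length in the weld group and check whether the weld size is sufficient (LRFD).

f_max ≈ 7.12 kip/in; adequate

E100XX → F_EXX = 100 ksi.
Total weld length L_w = 14 in. Treat welds as unit-width lines.
Polar moment about centroid: J = 2[d³/12 + d(b/2)²] = 2[7³/12 + 7×1.75²] = 100 in³.
Direct shear f_v = P/L_w = 20.3 / 14 = 1.45 kip/in (vertical).
Torsion M = P·e = 20.3 × 8 = 162.4 kip·in.
Critical point at (x, y) = (1.75, 3.5) from centroid. f_tx = M·y/J = 5.682 kip/in; f_ty = M·x/J = 2.841 kip/in.
Resultant f_max = √[f_tx² + (f_v + f_ty)²] = √[5.682² + (1.45 + 2.841)²] = 7.12 kip/in.
Capacity per unit length: φr_n = 0.75 × 0.6 × 100 × (0.707 × 0.25) = 7.954 kip/in.
7.12 ≤ 7.954 → adequate.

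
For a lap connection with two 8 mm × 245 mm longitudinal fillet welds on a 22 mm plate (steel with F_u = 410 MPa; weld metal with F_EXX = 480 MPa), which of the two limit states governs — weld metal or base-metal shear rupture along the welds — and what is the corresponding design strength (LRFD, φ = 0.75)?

t_e = 0.707 × 8 = 5.656 mm; L = 490 mm.
Weld metal: φR_n = 0.75 × 0.6 × 480 × 5.656 × 490 × 10⁻³ = 598.6 kN.
Base metal (shear rupture): φR_n = 0.75 × 0.6 × 410 × 22 × 490 × 10⁻³ = 1989 kN.
Governing: weld metal.

φR_n ≈ 599 kN (weld metal governs)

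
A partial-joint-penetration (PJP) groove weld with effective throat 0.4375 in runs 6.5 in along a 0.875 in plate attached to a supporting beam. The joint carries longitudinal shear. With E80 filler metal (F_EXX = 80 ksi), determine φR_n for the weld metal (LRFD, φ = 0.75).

φR_n ≈ 102 kips

Effective throat (given) t_e = 0.4375 in.
A_we = 0.4375 × 6.5 = 2.844 in².
F_nw = 0.6 F_EXX = 48 ksi.
φR_n = 0.75 × 48 × 2.844 = 102.4 kips.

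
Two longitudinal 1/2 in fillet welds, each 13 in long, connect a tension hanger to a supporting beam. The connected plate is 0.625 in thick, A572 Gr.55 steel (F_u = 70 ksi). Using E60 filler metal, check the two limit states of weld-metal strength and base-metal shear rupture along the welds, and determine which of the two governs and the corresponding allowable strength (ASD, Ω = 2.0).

E60XX → F_EXX = 60 ksi.
t_e = 0.707 × 0.5 = 0.3535 in; L = 26 in.
Weld metal: R_n/Ω = (1/2.0) × 0.6 × 60 × 0.3535 × 26 = 165.4 kips.
Base metal (shear rupture): R_n/Ω = (1/2.0) × 0.6 × 70 × 0.625 × 26 = 341.2 kips.
Governing: weld metal.

R_n/Ω ≈ 165 kips (weld metal governs)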